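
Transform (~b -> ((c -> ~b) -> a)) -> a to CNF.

~b | a

(~b -> ((c -> ~b) -> a)) -> a
= ~(~b -> ((c -> ~b) -> a)) | a   [eliminate ->]
= ~(~~b | ((c -> ~b) -> a)) | a   [eliminate ->]
= ~(~~b | ~(c -> ~b) | a) | a   [eliminate ->]
= ~(~~b | ~(~c | ~b) | a) | a   [eliminate ->]
= (~~~b & ~~(~c | ~b) & ~a) | a   [De Morgan]
= (~b & ~~(~c | ~b) & ~a) | a   [double negation]
= (~b & (~c | ~b) & ~a) | a   [double negation]
= (~b | a) & (~c | ~b | a) & (~a | a)   [distribute | over &]
= ~b | a   [simplify]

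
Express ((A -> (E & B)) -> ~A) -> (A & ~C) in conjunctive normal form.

((A -> (E & B)) -> ~A) -> (A & ~C)
⇔ ~((A -> (E & B)) -> ~A) | (A & ~C)   [eliminate ->]
⇔ ~(~(A -> (E & B)) | ~A) | (A & ~C)   [eliminate ->]
⇔ ~(~(~A | (E & B)) | ~A) | (A & ~C)   [eliminate ->]
⇔ (~~(~A | (E & B)) & ~~A) | (A & ~C)   [De Morgan]
⇔ ((~A | (E & B)) & ~~A) | (A & ~C)   [double negation]
⇔ ((~A | (E & B)) & A) | (A & ~C)   [double negation]
⇔ (~A | E | A) & (~A | E | ~C) & (~A | B | A) & (~A | B | ~C) & (A | A) & (A | ~C)   [distribute | over &]
⇔ (~A | E | ~C) & (~A | B | ~C) & A   [simplify]

(~A | E | ~C) & (~A | B | ~C) & A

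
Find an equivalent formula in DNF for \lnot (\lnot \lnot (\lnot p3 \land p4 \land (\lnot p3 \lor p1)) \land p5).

\lnot (\lnot \lnot (\lnot p3 \land p4 \land (\lnot p3 \lor p1)) \land p5)
≡ \lnot \lnot \lnot (\lnot p3 \land p4 \land (\lnot p3 \lor p1)) \lor \lnot p5   [De Morgan]
≡ \lnot (\lnot p3 \land p4 \land (\lnot p3 \lor p1)) \lor \lnot p5   [double negation]
≡ \lnot \lnot p3 \lor \lnot p4 \lor \lnot (\lnot p3 \lor p1) \lor \lnot p5   [De Morgan]
≡ p3 \lor \lnot p4 \lor \lnot (\lnot p3 \lor p1) \lor \lnot p5   [double negation]
≡ p3 \lor \lnot p4 \lor \lnot \lnot p3 \land \lnot p1 \lor \lnot p5   [De Morgan]
≡ p3 \lor \lnot p4 \lor p3 \land \lnot p1 \lor \lnot p5   [double negation]
≡ p3 \lor \lnot p4 \lor \lnot p5   [simplify]

p3 \lor \lnot p4 \lor \lnot p5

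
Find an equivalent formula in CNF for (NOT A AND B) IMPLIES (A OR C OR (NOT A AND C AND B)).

A OR NOT B OR C

(NOT A AND B) IMPLIES (A OR C OR (NOT A AND C AND B))
= NOT (NOT A AND B) OR A OR C OR (NOT A AND C AND B)   [eliminate IMPLIES]
= NOT NOT A OR NOT B OR A OR C OR (NOT A AND C AND B)   [De Morgan]
= A OR NOT B OR A OR C OR (NOT A AND C AND B)   [double negation]
= (A OR NOT B OR A OR C OR NOT A) AND (A OR NOT B OR A OR C OR C) AND (A OR NOT B OR A OR C OR B)   [distribute OR over AND]
= A OR NOT B OR C   [simplify]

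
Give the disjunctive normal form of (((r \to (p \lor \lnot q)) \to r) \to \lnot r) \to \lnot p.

r \lor \lnot p

(((r \to (p \lor \lnot q)) \to r) \to \lnot r) \to \lnot p
≡ \lnot (((r \to (p \lor \lnot q)) \to r) \to \lnot r) \lor \lnot p   [eliminate \to]
≡ \lnot (\lnot ((r \to (p \lor \lnot q)) \to r) \lor \lnot r) \lor \lnot p   [eliminate \to]
≡ \lnot (\lnot (\lnot (r \to (p \lor \lnot q)) \lor r) \lor \lnot r) \lor \lnot p   [eliminate \to]
≡ \lnot (\lnot (\lnot (\lnot r \lor p \lor \lnot q) \lor r) \lor \lnot r) \lor \lnot p   [eliminate \to]
≡ (\lnot \lnot (\lnot (\lnot r \lor p \lor \lnot q) \lor r) \land \lnot \lnot r) \lor \lnot p   [De Morgan]
≡ ((\lnot (\lnot r \lor p \lor \lnot q) \lor r) \land \lnot \lnot r) \lor \lnot p   [double negation]
≡ (((\lnot \lnot r \land \lnot p \land \lnot \lnot q) \lor r) \land \lnot \lnot r) \lor \lnot p   [De Morgan]
≡ (((r \land \lnot p \land \lnot \lnot q) \lor r) \land \lnot \lnot r) \lor \lnot p   [double negation]
≡ (((r \land \lnot p \land q) \lor r) \land \lnot \lnot r) \lor \lnot p   [double negation]
≡ (((r \land \lnot p \land q) \lor r) \land r) \lor \lnot p   [double negation]
≡ (r \land \lnot p \land q \land r) \lor (r \land r) \lor \lnot p   [distribute \land over \lor]
≡ r \lor \lnot p   [simplify]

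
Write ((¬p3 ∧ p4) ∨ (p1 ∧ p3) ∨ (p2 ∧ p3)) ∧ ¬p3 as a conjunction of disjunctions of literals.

(p4 ∨ p1 ∨ p2) ∧ (p4 ∨ p3) ∧ ¬p3

((¬p3 ∧ p4) ∨ (p1 ∧ p3) ∨ (p2 ∧ p3)) ∧ ¬p3
≡ (¬p3 ∨ p1 ∨ p2) ∧ (¬p3 ∨ p1 ∨ p3) ∧ (¬p3 ∨ p3 ∨ p2) ∧ (¬p3 ∨ p3 ∨ p3) ∧ (p4 ∨ p1 ∨ p2) ∧ (p4 ∨ p1 ∨ p3) ∧ (p4 ∨ p3 ∨ p2) ∧ (p4 ∨ p3 ∨ p3) ∧ ¬p3   [distribute ∨ over ∧]
≡ (p4 ∨ p1 ∨ p2) ∧ (p4 ∨ p3) ∧ ¬p3   [simplify]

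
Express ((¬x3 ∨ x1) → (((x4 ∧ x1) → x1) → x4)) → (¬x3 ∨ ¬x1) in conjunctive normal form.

((¬x3 ∨ x1) → (((x4 ∧ x1) → x1) → x4)) → (¬x3 ∨ ¬x1)
= ¬((¬x3 ∨ x1) → (((x4 ∧ x1) → x1) → x4)) ∨ ¬x3 ∨ ¬x1   (eliminate →)
= ¬(¬(¬x3 ∨ x1) ∨ (((x4 ∧ x1) → x1) → x4)) ∨ ¬x3 ∨ ¬x1   (eliminate →)
= ¬(¬(¬x3 ∨ x1) ∨ ¬((x4 ∧ x1) → x1) ∨ x4) ∨ ¬x3 ∨ ¬x1   (eliminate →)
= ¬(¬(¬x3 ∨ x1) ∨ ¬(¬(x4 ∧ x1) ∨ x1) ∨ x4) ∨ ¬x3 ∨ ¬x1   (eliminate →)
= (¬¬(¬x3 ∨ x1) ∧ ¬¬(¬(x4 ∧ x1) ∨ x1) ∧ ¬x4) ∨ ¬x3 ∨ ¬x1   (De Morgan)
= ((¬x3 ∨ x1) ∧ ¬¬(¬(x4 ∧ x1) ∨ x1) ∧ ¬x4) ∨ ¬x3 ∨ ¬x1   (double negation)
= ((¬x3 ∨ x1) ∧ (¬(x4 ∧ x1) ∨ x1) ∧ ¬x4) ∨ ¬x3 ∨ ¬x1   (double negation)
= ((¬x3 ∨ x1) ∧ (¬x4 ∨ ¬x1 ∨ x1) ∧ ¬x4) ∨ ¬x3 ∨ ¬x1   (De Morgan)
= (¬x3 ∨ x1 ∨ ¬x3 ∨ ¬x1) ∧ (¬x4 ∨ ¬x1 ∨ x1 ∨ ¬x3 ∨ ¬x1) ∧ (¬x4 ∨ ¬x3 ∨ ¬x1)   (distribute ∨ over ∧)
= ¬x4 ∨ ¬x3 ∨ ¬x1   (simplify)

¬x4 ∨ ¬x3 ∨ ¬x1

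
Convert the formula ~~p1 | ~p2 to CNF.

~~p1 | ~p2
⇔ p1 | ~p2   [double negation]

p1 | ~p2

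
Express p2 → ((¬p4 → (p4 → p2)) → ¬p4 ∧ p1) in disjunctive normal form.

¬p2 ∨ ¬p4 ∧ p1

p2 → ((¬p4 → (p4 → p2)) → ¬p4 ∧ p1)
⇔ ¬p2 ∨ ((¬p4 → (p4 → p2)) → ¬p4 ∧ p1)   [eliminate →]
⇔ ¬p2 ∨ ¬(¬p4 → (p4 → p2)) ∨ ¬p4 ∧ p1   [eliminate →]
⇔ ¬p2 ∨ ¬(¬¬p4 ∨ (p4 → p2)) ∨ ¬p4 ∧ p1   [eliminate →]
⇔ ¬p2 ∨ ¬(¬¬p4 ∨ ¬p4 ∨ p2) ∨ ¬p4 ∧ p1   [eliminate →]
⇔ ¬p2 ∨ ¬¬¬p4 ∧ ¬¬p4 ∧ ¬p2 ∨ ¬p4 ∧ p1   [De Morgan]
⇔ ¬p2 ∨ ¬p4 ∧ ¬¬p4 ∧ ¬p2 ∨ ¬p4 ∧ p1   [double negation]
⇔ ¬p2 ∨ ¬p4 ∧ p4 ∧ ¬p2 ∨ ¬p4 ∧ p1   [double negation]
⇔ ¬p2 ∨ ¬p4 ∧ p1   [simplify]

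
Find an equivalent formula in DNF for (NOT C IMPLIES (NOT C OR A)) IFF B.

(B AND C) OR (B AND NOT C) OR (B AND A)

(NOT C IMPLIES (NOT C OR A)) IFF B
= ((NOT C IMPLIES (NOT C OR A)) IMPLIES B) AND (B IMPLIES (NOT C IMPLIES (NOT C OR A)))   (eliminate IFF)
= (NOT (NOT C IMPLIES (NOT C OR A)) OR B) AND (B IMPLIES (NOT C IMPLIES (NOT C OR A)))   (eliminate IMPLIES)
= (NOT (NOT NOT C OR NOT C OR A) OR B) AND (B IMPLIES (NOT C IMPLIES (NOT C OR A)))   (eliminate IMPLIES)
= (NOT (NOT NOT C OR NOT C OR A) OR B) AND (NOT B OR (NOT C IMPLIES (NOT C OR A)))   (eliminate IMPLIES)
= (NOT (NOT NOT C OR NOT C OR A) OR B) AND (NOT B OR NOT NOT C OR NOT C OR A)   (eliminate IMPLIES)
= ((NOT NOT NOT C AND NOT NOT C AND NOT A) OR B) AND (NOT B OR NOT NOT C OR NOT C OR A)   (De Morgan)
= ((NOT C AND NOT NOT C AND NOT A) OR B) AND (NOT B OR NOT NOT C OR NOT C OR A)   (double negation)
= ((NOT C AND C AND NOT A) OR B) AND (NOT B OR NOT NOT C OR NOT C OR A)   (double negation)
= ((NOT C AND C AND NOT A) OR B) AND (NOT B OR C OR NOT C OR A)   (double negation)
= (NOT C AND C AND NOT A AND NOT B) OR (NOT C AND C AND NOT A AND C) OR (NOT C AND C AND NOT A AND NOT C) OR (NOT C AND C AND NOT A AND A) OR (B AND NOT B) OR (B AND C) OR (B AND NOT C) OR (B AND A)   (distribute AND over OR)
= (B AND C) OR (B AND NOT C) OR (B AND A)   (simplify)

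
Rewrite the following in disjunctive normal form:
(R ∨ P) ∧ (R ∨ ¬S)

(R ∨ P) ∧ (R ∨ ¬S)
= (R ∧ R) ∨ (R ∧ ¬S) ∨ (P ∧ R) ∨ (P ∧ ¬S)   [distribute ∧ over ∨]
= R ∨ (P ∧ ¬S)   [simplify]

R ∨ (P ∧ ¬S)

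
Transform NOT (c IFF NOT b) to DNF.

(c AND b) OR (NOT b AND NOT c)

NOT (c IFF NOT b)
⇔ NOT ((c IMPLIES NOT b) AND (NOT b IMPLIES c))   (eliminate IFF)
⇔ NOT ((NOT c OR NOT b) AND (NOT b IMPLIES c))   (eliminate IMPLIES)
⇔ NOT ((NOT c OR NOT b) AND (NOT NOT b OR c))   (eliminate IMPLIES)
⇔ NOT (NOT c OR NOT b) OR NOT (NOT NOT b OR c)   (De Morgan)
⇔ (NOT NOT c AND NOT NOT b) OR NOT (NOT NOT b OR c)   (De Morgan)
⇔ (c AND NOT NOT b) OR NOT (NOT NOT b OR c)   (double negation)
⇔ (c AND b) OR NOT (NOT NOT b OR c)   (double negation)
⇔ (c AND b) OR (NOT NOT NOT b AND NOT c)   (De Morgan)
⇔ (c AND b) OR (NOT b AND NOT c)   (double negation)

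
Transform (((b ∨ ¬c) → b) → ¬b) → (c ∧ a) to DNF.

(((b ∨ ¬c) → b) → ¬b) → (c ∧ a)
= ¬(((b ∨ ¬c) → b) → ¬b) ∨ (c ∧ a)   — eliminate →
= ¬(¬((b ∨ ¬c) → b) ∨ ¬b) ∨ (c ∧ a)   — eliminate →
= ¬(¬(¬(b ∨ ¬c) ∨ b) ∨ ¬b) ∨ (c ∧ a)   — eliminate →
= (¬¬(¬(b ∨ ¬c) ∨ b) ∧ ¬¬b) ∨ (c ∧ a)   — De Morgan
= ((¬(b ∨ ¬c) ∨ b) ∧ ¬¬b) ∨ (c ∧ a)   — double negation
= (((¬b ∧ ¬¬c) ∨ b) ∧ ¬¬b) ∨ (c ∧ a)   — De Morgan
= (((¬b ∧ c) ∨ b) ∧ ¬¬b) ∨ (c ∧ a)   — double negation
= (((¬b ∧ c) ∨ b) ∧ b) ∨ (c ∧ a)   — double negation
= (¬b ∧ c ∧ b) ∨ (b ∧ b) ∨ (c ∧ a)   — distribute ∧ over ∨
= b ∨ (c ∧ a)   — simplify

b ∨ (c ∧ a)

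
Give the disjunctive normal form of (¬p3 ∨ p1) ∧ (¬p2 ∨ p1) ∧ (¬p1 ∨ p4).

(¬p3 ∧ ¬p2 ∧ ¬p1) ∨ (¬p3 ∧ ¬p2 ∧ p4) ∨ (p1 ∧ p4)

(¬p3 ∨ p1) ∧ (¬p2 ∨ p1) ∧ (¬p1 ∨ p4)
= (¬p3 ∧ ¬p2 ∧ ¬p1) ∨ (¬p3 ∧ ¬p2 ∧ p4) ∨ (¬p3 ∧ p1 ∧ ¬p1) ∨ (¬p3 ∧ p1 ∧ p4) ∨ (p1 ∧ ¬p2 ∧ ¬p1) ∨ (p1 ∧ ¬p2 ∧ p4) ∨ (p1 ∧ p1 ∧ ¬p1) ∨ (p1 ∧ p1 ∧ p4)   [distribute ∧ over ∨]
= (¬p3 ∧ ¬p2 ∧ ¬p1) ∨ (¬p3 ∧ ¬p2 ∧ p4) ∨ (p1 ∧ p4)   [simplify]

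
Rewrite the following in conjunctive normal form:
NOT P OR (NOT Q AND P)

NOT P OR NOT Q

NOT P OR (NOT Q AND P)
≡ (NOT P OR NOT Q) AND (NOT P OR P)   [distribute OR over AND]
≡ NOT P OR NOT Q   [simplify]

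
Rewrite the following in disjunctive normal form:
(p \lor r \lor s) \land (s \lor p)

p \lor s

(p \lor r \lor s) \land (s \lor p)
≡ (p \land s) \lor (p \land p) \lor (r \land s) \lor (r \land p) \lor (s \land s) \lor (s \land p)   [distribute \land over \lor]
≡ p \lor s   [simplify]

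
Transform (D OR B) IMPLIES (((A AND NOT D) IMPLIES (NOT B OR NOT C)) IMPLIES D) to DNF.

(D OR B) IMPLIES (((A AND NOT D) IMPLIES (NOT B OR NOT C)) IMPLIES D)
≡ NOT (D OR B) OR (((A AND NOT D) IMPLIES (NOT B OR NOT C)) IMPLIES D)   [eliminate IMPLIES]
≡ NOT (D OR B) OR NOT ((A AND NOT D) IMPLIES (NOT B OR NOT C)) OR D   [eliminate IMPLIES]
≡ NOT (D OR B) OR NOT (NOT (A AND NOT D) OR NOT B OR NOT C) OR D   [eliminate IMPLIES]
≡ (NOT D AND NOT B) OR NOT (NOT (A AND NOT D) OR NOT B OR NOT C) OR D   [De Morgan]
≡ (NOT D AND NOT B) OR (NOT NOT (A AND NOT D) AND NOT NOT B AND NOT NOT C) OR D   [De Morgan]
≡ (NOT D AND NOT B) OR (A AND NOT D AND NOT NOT B AND NOT NOT C) OR D   [double negation]
≡ (NOT D AND NOT B) OR (A AND NOT D AND B AND NOT NOT C) OR D   [double negation]
≡ (NOT D AND NOT B) OR (A AND NOT D AND B AND C) OR D   [double negation]

(NOT D AND NOT B) OR (A AND NOT D AND B AND C) OR D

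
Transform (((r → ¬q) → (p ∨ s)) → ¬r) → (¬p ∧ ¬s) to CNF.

(r ∨ ¬p) ∧ (r ∨ ¬s)

(((r → ¬q) → (p ∨ s)) → ¬r) → (¬p ∧ ¬s)
= ¬(((r → ¬q) → (p ∨ s)) → ¬r) ∨ (¬p ∧ ¬s)   — eliminate →
= ¬(¬((r → ¬q) → (p ∨ s)) ∨ ¬r) ∨ (¬p ∧ ¬s)   — eliminate →
= ¬(¬(¬(r → ¬q) ∨ p ∨ s) ∨ ¬r) ∨ (¬p ∧ ¬s)   — eliminate →
= ¬(¬(¬(¬r ∨ ¬q) ∨ p ∨ s) ∨ ¬r) ∨ (¬p ∧ ¬s)   — eliminate →
= (¬¬(¬(¬r ∨ ¬q) ∨ p ∨ s) ∧ ¬¬r) ∨ (¬p ∧ ¬s)   — De Morgan
= ((¬(¬r ∨ ¬q) ∨ p ∨ s) ∧ ¬¬r) ∨ (¬p ∧ ¬s)   — double negation
= (((¬¬r ∧ ¬¬q) ∨ p ∨ s) ∧ ¬¬r) ∨ (¬p ∧ ¬s)   — De Morgan
= (((r ∧ ¬¬q) ∨ p ∨ s) ∧ ¬¬r) ∨ (¬p ∧ ¬s)   — double negation
= (((r ∧ q) ∨ p ∨ s) ∧ ¬¬r) ∨ (¬p ∧ ¬s)   — double negation
= (((r ∧ q) ∨ p ∨ s) ∧ r) ∨ (¬p ∧ ¬s)   — double negation
= (r ∨ p ∨ s ∨ ¬p) ∧ (r ∨ p ∨ s ∨ ¬s) ∧ (q ∨ p ∨ s ∨ ¬p) ∧ (q ∨ p ∨ s ∨ ¬s) ∧ (r ∨ ¬p) ∧ (r ∨ ¬s)   — distribute ∨ over ∧
= (r ∨ ¬p) ∧ (r ∨ ¬s)   — simplify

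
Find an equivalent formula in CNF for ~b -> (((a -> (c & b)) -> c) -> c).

b | ~a | c

~b -> (((a -> (c & b)) -> c) -> c)
≡ ~~b | (((a -> (c & b)) -> c) -> c)   [eliminate ->]
≡ ~~b | ~((a -> (c & b)) -> c) | c   [eliminate ->]
≡ ~~b | ~(~(a -> (c & b)) | c) | c   [eliminate ->]
≡ ~~b | ~(~(~a | (c & b)) | c) | c   [eliminate ->]
≡ b | ~(~(~a | (c & b)) | c) | c   [double negation]
≡ b | (~~(~a | (c & b)) & ~c) | c   [De Morgan]
≡ b | ((~a | (c & b)) & ~c) | c   [double negation]
≡ (b | ~a | c | c) & (b | ~a | b | c) & (b | ~c | c)   [distribute | over &]
≡ b | ~a | c   [simplify]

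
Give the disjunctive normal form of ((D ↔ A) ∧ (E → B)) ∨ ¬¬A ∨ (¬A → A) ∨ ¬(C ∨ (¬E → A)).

((D ↔ A) ∧ (E → B)) ∨ ¬¬A ∨ (¬A → A) ∨ ¬(C ∨ (¬E → A))
= ((D → A) ∧ (A → D) ∧ (E → B)) ∨ ¬¬A ∨ (¬A → A) ∨ ¬(C ∨ (¬E → A))   — eliminate ↔
= ((¬D ∨ A) ∧ (A → D) ∧ (E → B)) ∨ ¬¬A ∨ (¬A → A) ∨ ¬(C ∨ (¬E → A))   — eliminate →
= ((¬D ∨ A) ∧ (¬A ∨ D) ∧ (E → B)) ∨ ¬¬A ∨ (¬A → A) ∨ ¬(C ∨ (¬E → A))   — eliminate →
= ((¬D ∨ A) ∧ (¬A ∨ D) ∧ (¬E ∨ B)) ∨ ¬¬A ∨ (¬A → A) ∨ ¬(C ∨ (¬E → A))   — eliminate →
= ((¬D ∨ A) ∧ (¬A ∨ D) ∧ (¬E ∨ B)) ∨ ¬¬A ∨ ¬¬A ∨ A ∨ ¬(C ∨ (¬E → A))   — eliminate →
= ((¬D ∨ A) ∧ (¬A ∨ D) ∧ (¬E ∨ B)) ∨ ¬¬A ∨ ¬¬A ∨ A ∨ ¬(C ∨ ¬¬E ∨ A)   — eliminate →
= ((¬D ∨ A) ∧ (¬A ∨ D) ∧ (¬E ∨ B)) ∨ A ∨ ¬¬A ∨ A ∨ ¬(C ∨ ¬¬E ∨ A)   — double negation
= ((¬D ∨ A) ∧ (¬A ∨ D) ∧ (¬E ∨ B)) ∨ A ∨ A ∨ A ∨ ¬(C ∨ ¬¬E ∨ A)   — double negation
= ((¬D ∨ A) ∧ (¬A ∨ D) ∧ (¬E ∨ B)) ∨ A ∨ A ∨ A ∨ (¬C ∧ ¬¬¬E ∧ ¬A)   — De Morgan
= ((¬D ∨ A) ∧ (¬A ∨ D) ∧ (¬E ∨ B)) ∨ A ∨ A ∨ A ∨ (¬C ∧ ¬E ∧ ¬A)   — double negation
= (¬D ∧ ¬A ∧ ¬E) ∨ (¬D ∧ ¬A ∧ B) ∨ (¬D ∧ D ∧ ¬E) ∨ (¬D ∧ D ∧ B) ∨ (A ∧ ¬A ∧ ¬E) ∨ (A ∧ ¬A ∧ B) ∨ (A ∧ D ∧ ¬E) ∨ (A ∧ D ∧ B) ∨ A ∨ A ∨ A ∨ (¬C ∧ ¬E ∧ ¬A)   — distribute ∧ over ∨
= (¬D ∧ ¬A ∧ ¬E) ∨ (¬D ∧ ¬A ∧ B) ∨ A ∨ (¬C ∧ ¬E ∧ ¬A)   — simplify

(¬D ∧ ¬A ∧ ¬E) ∨ (¬D ∧ ¬A ∧ B) ∨ A ∨ (¬C ∧ ¬E ∧ ¬A)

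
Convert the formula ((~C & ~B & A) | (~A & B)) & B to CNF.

((~C & ~B & A) | (~A & B)) & B
⇔ (~C | ~A) & (~C | B) & (~B | ~A) & (~B | B) & (A | ~A) & (A | B) & B   — distribute | over &
⇔ (~C | ~A) & (~B | ~A) & B   — simplify

(~C | ~A) & (~B | ~A) & B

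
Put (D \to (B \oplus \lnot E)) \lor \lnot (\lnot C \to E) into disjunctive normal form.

(D \to (B \oplus \lnot E)) \lor \lnot (\lnot C \to E)
= \lnot D \lor (B \oplus \lnot E) \lor \lnot (\lnot C \to E)   — eliminate \to
= \lnot D \lor (B \land \lnot \lnot E) \lor (\lnot B \land \lnot E) \lor \lnot (\lnot C \to E)   — expand \oplus
= \lnot D \lor (B \land \lnot \lnot E) \lor (\lnot B \land \lnot E) \lor \lnot (\lnot \lnot C \lor E)   — eliminate \to
= \lnot D \lor (B \land E) \lor (\lnot B \land \lnot E) \lor \lnot (\lnot \lnot C \lor E)   — double negation
= \lnot D \lor (B \land E) \lor (\lnot B \land \lnot E) \lor (\lnot \lnot \lnot C \land \lnot E)   — De Morgan
= \lnot D \lor (B \land E) \lor (\lnot B \land \lnot E) \lor (\lnot C \land \lnot E)   — double negation

\lnot D \lor (B \land E) \lor (\lnot B \land \lnot E) \lor (\lnot C \land \lnot E)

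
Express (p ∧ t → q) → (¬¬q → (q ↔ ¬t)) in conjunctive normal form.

(p ∧ t → q) → (¬¬q → (q ↔ ¬t))
≡ ¬(p ∧ t → q) ∨ (¬¬q → (q ↔ ¬t))   [eliminate →]
≡ ¬(¬(p ∧ t) ∨ q) ∨ (¬¬q → (q ↔ ¬t))   [eliminate →]
≡ ¬(¬(p ∧ t) ∨ q) ∨ ¬¬¬q ∨ (q ↔ ¬t)   [eliminate →]
≡ ¬(¬(p ∧ t) ∨ q) ∨ ¬¬¬q ∨ (q → ¬t) ∧ (¬t → q)   [eliminate ↔]
≡ ¬(¬(p ∧ t) ∨ q) ∨ ¬¬¬q ∨ (¬q ∨ ¬t) ∧ (¬t → q)   [eliminate →]
≡ ¬(¬(p ∧ t) ∨ q) ∨ ¬¬¬q ∨ (¬q ∨ ¬t) ∧ (¬¬t ∨ q)   [eliminate →]
≡ ¬¬(p ∧ t) ∧ ¬q ∨ ¬¬¬q ∨ (¬q ∨ ¬t) ∧ (¬¬t ∨ q)   [De Morgan]
≡ p ∧ t ∧ ¬q ∨ ¬¬¬q ∨ (¬q ∨ ¬t) ∧ (¬¬t ∨ q)   [double negation]
≡ p ∧ t ∧ ¬q ∨ ¬q ∨ (¬q ∨ ¬t) ∧ (¬¬t ∨ q)   [double negation]
≡ p ∧ t ∧ ¬q ∨ ¬q ∨ (¬q ∨ ¬t) ∧ (t ∨ q)   [double negation]
≡ (p ∨ ¬q ∨ ¬q ∨ ¬t) ∧ (p ∨ ¬q ∨ t ∨ q) ∧ (t ∨ ¬q ∨ ¬q ∨ ¬t) ∧ (t ∨ ¬q ∨ t ∨ q) ∧ (¬q ∨ ¬q ∨ ¬q ∨ ¬t) ∧ (¬q ∨ ¬q ∨ t ∨ q)   [distribute ∨ over ∧]
≡ ¬q ∨ ¬t   [simplify]

¬q ∨ ¬t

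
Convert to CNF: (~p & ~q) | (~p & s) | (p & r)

(~p | r) & (~q | s | p) & (~q | s | r)

(~p & ~q) | (~p & s) | (p & r)
⇔ (~p | ~p | p) & (~p | ~p | r) & (~p | s | p) & (~p | s | r) & (~q | ~p | p) & (~q | ~p | r) & (~q | s | p) & (~q | s | r)   — distribute | over &
⇔ (~p | r) & (~q | s | p) & (~q | s | r)   — simplify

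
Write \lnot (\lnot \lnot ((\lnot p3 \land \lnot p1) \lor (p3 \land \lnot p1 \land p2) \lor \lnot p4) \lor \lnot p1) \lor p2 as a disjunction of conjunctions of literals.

(p1 \land p4) \lor p2

\lnot (\lnot \lnot ((\lnot p3 \land \lnot p1) \lor (p3 \land \lnot p1 \land p2) \lor \lnot p4) \lor \lnot p1) \lor p2
⇔ (\lnot \lnot \lnot ((\lnot p3 \land \lnot p1) \lor (p3 \land \lnot p1 \land p2) \lor \lnot p4) \land \lnot \lnot p1) \lor p2   — De Morgan
⇔ (\lnot ((\lnot p3 \land \lnot p1) \lor (p3 \land \lnot p1 \land p2) \lor \lnot p4) \land \lnot \lnot p1) \lor p2   — double negation
⇔ (\lnot (\lnot p3 \land \lnot p1) \land \lnot (p3 \land \lnot p1 \land p2) \land \lnot \lnot p4 \land \lnot \lnot p1) \lor p2   — De Morgan
⇔ ((\lnot \lnot p3 \lor \lnot \lnot p1) \land \lnot (p3 \land \lnot p1 \land p2) \land \lnot \lnot p4 \land \lnot \lnot p1) \lor p2   — De Morgan
⇔ ((p3 \lor \lnot \lnot p1) \land \lnot (p3 \land \lnot p1 \land p2) \land \lnot \lnot p4 \land \lnot \lnot p1) \lor p2   — double negation
⇔ ((p3 \lor p1) \land \lnot (p3 \land \lnot p1 \land p2) \land \lnot \lnot p4 \land \lnot \lnot p1) \lor p2   — double negation
⇔ ((p3 \lor p1) \land (\lnot p3 \lor \lnot \lnot p1 \lor \lnot p2) \land \lnot \lnot p4 \land \lnot \lnot p1) \lor p2   — De Morgan
⇔ ((p3 \lor p1) \land (\lnot p3 \lor p1 \lor \lnot p2) \land \lnot \lnot p4 \land \lnot \lnot p1) \lor p2   — double negation
⇔ ((p3 \lor p1) \land (\lnot p3 \lor p1 \lor \lnot p2) \land p4 \land \lnot \lnot p1) \lor p2   — double negation
⇔ ((p3 \lor p1) \land (\lnot p3 \lor p1 \lor \lnot p2) \land p4 \land p1) \lor p2   — double negation
⇔ (p3 \land \lnot p3 \land p4 \land p1) \lor (p3 \land p1 \land p4 \land p1) \lor (p3 \land \lnot p2 \land p4 \land p1) \lor (p1 \land \lnot p3 \land p4 \land p1) \lor (p1 \land p1 \land p4 \land p1) \lor (p1 \land \lnot p2 \land p4 \land p1) \lor p2   — distribute \land over \lor
⇔ (p1 \land p4) \lor p2   — simplify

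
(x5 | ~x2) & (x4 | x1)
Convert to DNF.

(x5 & x4) | (x5 & x1) | (~x2 & x4) | (~x2 & x1)

(x5 | ~x2) & (x4 | x1)
≡ (x5 & x4) | (x5 & x1) | (~x2 & x4) | (~x2 & x1)   [distribute & over |]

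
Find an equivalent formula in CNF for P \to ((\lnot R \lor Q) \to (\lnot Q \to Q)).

P \to ((\lnot R \lor Q) \to (\lnot Q \to Q))
⇔ \lnot P \lor ((\lnot R \lor Q) \to (\lnot Q \to Q))
⇔ \lnot P \lor \lnot (\lnot R \lor Q) \lor (\lnot Q \to Q)
⇔ \lnot P \lor \lnot (\lnot R \lor Q) \lor \lnot \lnot Q \lor Q
⇔ \lnot P \lor (\lnot \lnot R \land \lnot Q) \lor \lnot \lnot Q \lor Q
⇔ \lnot P \lor (R \land \lnot Q) \lor \lnot \lnot Q \lor Q
⇔ \lnot P \lor (R \land \lnot Q) \lor Q \lor Q
⇔ (\lnot P \lor R \lor Q \lor Q) \land (\lnot P \lor \lnot Q \lor Q \lor Q)
⇔ \lnot P \lor R \lor Q

\lnot P \lor R \lor Q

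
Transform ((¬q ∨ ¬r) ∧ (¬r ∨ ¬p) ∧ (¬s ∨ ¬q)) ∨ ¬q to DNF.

(¬r ∧ ¬s) ∨ ¬q

((¬q ∨ ¬r) ∧ (¬r ∨ ¬p) ∧ (¬s ∨ ¬q)) ∨ ¬q
≡ (¬q ∧ ¬r ∧ ¬s) ∨ (¬q ∧ ¬r ∧ ¬q) ∨ (¬q ∧ ¬p ∧ ¬s) ∨ (¬q ∧ ¬p ∧ ¬q) ∨ (¬r ∧ ¬r ∧ ¬s) ∨ (¬r ∧ ¬r ∧ ¬q) ∨ (¬r ∧ ¬p ∧ ¬s) ∨ (¬r ∧ ¬p ∧ ¬q) ∨ ¬q
≡ (¬r ∧ ¬s) ∨ ¬q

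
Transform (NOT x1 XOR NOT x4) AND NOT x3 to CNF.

(NOT x1 OR NOT x4) AND (x1 OR x4) AND NOT x3

(NOT x1 XOR NOT x4) AND NOT x3
⇔ (NOT x1 OR NOT x4) AND NOT (NOT x1 AND NOT x4) AND NOT x3   [expand XOR]
⇔ (NOT x1 OR NOT x4) AND (NOT NOT x1 OR NOT NOT x4) AND NOT x3   [De Morgan]
⇔ (NOT x1 OR NOT x4) AND (x1 OR NOT NOT x4) AND NOT x3   [double negation]
⇔ (NOT x1 OR NOT x4) AND (x1 OR x4) AND NOT x3   [double negation]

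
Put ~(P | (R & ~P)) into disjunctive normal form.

~(P | (R & ~P))
⇔ ~P & ~(R & ~P)   [De Morgan]
⇔ ~P & (~R | ~~P)   [De Morgan]
⇔ ~P & (~R | P)   [double negation]
⇔ (~P & ~R) | (~P & P)   [distribute & over |]
⇔ ~P & ~R   [simplify]

~P & ~R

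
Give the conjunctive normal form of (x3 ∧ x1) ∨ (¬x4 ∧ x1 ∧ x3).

(x3 ∧ x1) ∨ (¬x4 ∧ x1 ∧ x3)
≡ (x3 ∨ ¬x4) ∧ (x3 ∨ x1) ∧ (x3 ∨ x3) ∧ (x1 ∨ ¬x4) ∧ (x1 ∨ x1) ∧ (x1 ∨ x3)   [distribute ∨ over ∧]
≡ x3 ∧ x1   [simplify]

x3 ∧ x1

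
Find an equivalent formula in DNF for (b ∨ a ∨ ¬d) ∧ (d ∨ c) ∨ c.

b ∧ d ∨ a ∧ d ∨ c

(b ∨ a ∨ ¬d) ∧ (d ∨ c) ∨ c
= b ∧ d ∨ b ∧ c ∨ a ∧ d ∨ a ∧ c ∨ ¬d ∧ d ∨ ¬d ∧ c ∨ c   (distribute ∧ over ∨)
= b ∧ d ∨ a ∧ d ∨ c   (simplify)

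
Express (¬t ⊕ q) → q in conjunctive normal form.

(¬t ⊕ q) → q
≡ ¬(¬t ⊕ q) ∨ q   [eliminate →]
≡ ¬((¬t ∨ q) ∧ ¬(¬t ∧ q)) ∨ q   [expand ⊕]
≡ ¬(¬t ∨ q) ∨ ¬¬(¬t ∧ q) ∨ q   [De Morgan]
≡ (¬¬t ∧ ¬q) ∨ ¬¬(¬t ∧ q) ∨ q   [De Morgan]
≡ (t ∧ ¬q) ∨ ¬¬(¬t ∧ q) ∨ q   [double negation]
≡ (t ∧ ¬q) ∨ (¬t ∧ q) ∨ q   [double negation]
≡ (t ∨ ¬t ∨ q) ∧ (t ∨ q ∨ q) ∧ (¬q ∨ ¬t ∨ q) ∧ (¬q ∨ q ∨ q)   [distribute ∨ over ∧]
≡ t ∨ q   [simplify]

t ∨ q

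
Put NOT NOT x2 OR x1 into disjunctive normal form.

x2 OR x1

NOT NOT x2 OR x1
⇔ x2 OR x1   [double negation]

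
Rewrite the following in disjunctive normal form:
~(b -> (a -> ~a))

b & a

~(b -> (a -> ~a))
⇔ ~(~b | (a -> ~a))   [eliminate ->]
⇔ ~(~b | ~a | ~a)   [eliminate ->]
⇔ ~~b & ~~a & ~~a   [De Morgan]
⇔ b & ~~a & ~~a   [double negation]
⇔ b & a & ~~a   [double negation]
⇔ b & a & a   [double negation]
⇔ b & a   [simplify]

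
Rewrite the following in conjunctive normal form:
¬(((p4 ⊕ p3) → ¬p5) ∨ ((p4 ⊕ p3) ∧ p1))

¬(((p4 ⊕ p3) → ¬p5) ∨ ((p4 ⊕ p3) ∧ p1))
≡ ¬(¬(p4 ⊕ p3) ∨ ¬p5 ∨ ((p4 ⊕ p3) ∧ p1))   [eliminate →]
≡ ¬(¬((p4 ∨ p3) ∧ ¬(p4 ∧ p3)) ∨ ¬p5 ∨ ((p4 ⊕ p3) ∧ p1))   [expand ⊕]
≡ ¬(¬((p4 ∨ p3) ∧ ¬(p4 ∧ p3)) ∨ ¬p5 ∨ ((p4 ∨ p3) ∧ ¬(p4 ∧ p3) ∧ p1))   [expand ⊕]
≡ ¬¬((p4 ∨ p3) ∧ ¬(p4 ∧ p3)) ∧ ¬¬p5 ∧ ¬((p4 ∨ p3) ∧ ¬(p4 ∧ p3) ∧ p1)   [De Morgan]
≡ (p4 ∨ p3) ∧ ¬(p4 ∧ p3) ∧ ¬¬p5 ∧ ¬((p4 ∨ p3) ∧ ¬(p4 ∧ p3) ∧ p1)   [double negation]
≡ (p4 ∨ p3) ∧ (¬p4 ∨ ¬p3) ∧ ¬¬p5 ∧ ¬((p4 ∨ p3) ∧ ¬(p4 ∧ p3) ∧ p1)   [De Morgan]
≡ (p4 ∨ p3) ∧ (¬p4 ∨ ¬p3) ∧ p5 ∧ ¬((p4 ∨ p3) ∧ ¬(p4 ∧ p3) ∧ p1)   [double negation]
≡ (p4 ∨ p3) ∧ (¬p4 ∨ ¬p3) ∧ p5 ∧ (¬(p4 ∨ p3) ∨ ¬¬(p4 ∧ p3) ∨ ¬p1)   [De Morgan]
≡ (p4 ∨ p3) ∧ (¬p4 ∨ ¬p3) ∧ p5 ∧ ((¬p4 ∧ ¬p3) ∨ ¬¬(p4 ∧ p3) ∨ ¬p1)   [De Morgan]
≡ (p4 ∨ p3) ∧ (¬p4 ∨ ¬p3) ∧ p5 ∧ ((¬p4 ∧ ¬p3) ∨ (p4 ∧ p3) ∨ ¬p1)   [double negation]
≡ (p4 ∨ p3) ∧ (¬p4 ∨ ¬p3) ∧ p5 ∧ (¬p4 ∨ p4 ∨ ¬p1) ∧ (¬p4 ∨ p3 ∨ ¬p1) ∧ (¬p3 ∨ p4 ∨ ¬p1) ∧ (¬p3 ∨ p3 ∨ ¬p1)   [distribute ∨ over ∧]
≡ (p4 ∨ p3) ∧ (¬p4 ∨ ¬p3) ∧ p5 ∧ (¬p4 ∨ p3 ∨ ¬p1) ∧ (¬p3 ∨ p4 ∨ ¬p1)   [simplify]

(p4 ∨ p3) ∧ (¬p4 ∨ ¬p3) ∧ p5 ∧ (¬p4 ∨ p3 ∨ ¬p1) ∧ (¬p3 ∨ p4 ∨ ¬p1)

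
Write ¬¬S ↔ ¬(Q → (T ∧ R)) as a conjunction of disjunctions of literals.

¬¬S ↔ ¬(Q → (T ∧ R))
≡ (¬¬S → ¬(Q → (T ∧ R))) ∧ (¬(Q → (T ∧ R)) → ¬¬S)   [eliminate ↔]
≡ (¬¬¬S ∨ ¬(Q → (T ∧ R))) ∧ (¬(Q → (T ∧ R)) → ¬¬S)   [eliminate →]
≡ (¬¬¬S ∨ ¬(¬Q ∨ (T ∧ R))) ∧ (¬(Q → (T ∧ R)) → ¬¬S)   [eliminate →]
≡ (¬¬¬S ∨ ¬(¬Q ∨ (T ∧ R))) ∧ (¬¬(Q → (T ∧ R)) ∨ ¬¬S)   [eliminate →]
≡ (¬¬¬S ∨ ¬(¬Q ∨ (T ∧ R))) ∧ (¬¬(¬Q ∨ (T ∧ R)) ∨ ¬¬S)   [eliminate →]
≡ (¬S ∨ ¬(¬Q ∨ (T ∧ R))) ∧ (¬¬(¬Q ∨ (T ∧ R)) ∨ ¬¬S)   [double negation]
≡ (¬S ∨ (¬¬Q ∧ ¬(T ∧ R))) ∧ (¬¬(¬Q ∨ (T ∧ R)) ∨ ¬¬S)   [De Morgan]
≡ (¬S ∨ (Q ∧ ¬(T ∧ R))) ∧ (¬¬(¬Q ∨ (T ∧ R)) ∨ ¬¬S)   [double negation]
≡ (¬S ∨ (Q ∧ (¬T ∨ ¬R))) ∧ (¬¬(¬Q ∨ (T ∧ R)) ∨ ¬¬S)   [De Morgan]
≡ (¬S ∨ (Q ∧ (¬T ∨ ¬R))) ∧ (¬Q ∨ (T ∧ R) ∨ ¬¬S)   [double negation]
≡ (¬S ∨ (Q ∧ (¬T ∨ ¬R))) ∧ (¬Q ∨ (T ∧ R) ∨ S)   [double negation]
≡ (¬S ∨ Q) ∧ (¬S ∨ ¬T ∨ ¬R) ∧ (¬Q ∨ T ∨ S) ∧ (¬Q ∨ R ∨ S)   [distribute ∨ over ∧]

(¬S ∨ Q) ∧ (¬S ∨ ¬T ∨ ¬R) ∧ (¬Q ∨ T ∨ S) ∧ (¬Q ∨ R ∨ S)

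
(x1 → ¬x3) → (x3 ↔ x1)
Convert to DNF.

(x1 → ¬x3) → (x3 ↔ x1)
≡ ¬(x1 → ¬x3) ∨ (x3 ↔ x1)   [eliminate →]
≡ ¬(¬x1 ∨ ¬x3) ∨ (x3 ↔ x1)   [eliminate →]
≡ ¬(¬x1 ∨ ¬x3) ∨ ((x3 → x1) ∧ (x1 → x3))   [eliminate ↔]
≡ ¬(¬x1 ∨ ¬x3) ∨ ((¬x3 ∨ x1) ∧ (x1 → x3))   [eliminate →]
≡ ¬(¬x1 ∨ ¬x3) ∨ ((¬x3 ∨ x1) ∧ (¬x1 ∨ x3))   [eliminate →]
≡ (¬¬x1 ∧ ¬¬x3) ∨ ((¬x3 ∨ x1) ∧ (¬x1 ∨ x3))   [De Morgan]
≡ (x1 ∧ ¬¬x3) ∨ ((¬x3 ∨ x1) ∧ (¬x1 ∨ x3))   [double negation]
≡ (x1 ∧ x3) ∨ ((¬x3 ∨ x1) ∧ (¬x1 ∨ x3))   [double negation]
≡ (x1 ∧ x3) ∨ (¬x3 ∧ ¬x1) ∨ (¬x3 ∧ x3) ∨ (x1 ∧ ¬x1) ∨ (x1 ∧ x3)   [distribute ∧ over ∨]
≡ (x1 ∧ x3) ∨ (¬x3 ∧ ¬x1)   [simplify]

(x1 ∧ x3) ∨ (¬x3 ∧ ¬x1)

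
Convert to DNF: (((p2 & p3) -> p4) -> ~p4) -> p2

p4 | p2

(((p2 & p3) -> p4) -> ~p4) -> p2
= ~(((p2 & p3) -> p4) -> ~p4) | p2   [eliminate ->]
= ~(~((p2 & p3) -> p4) | ~p4) | p2   [eliminate ->]
= ~(~(~(p2 & p3) | p4) | ~p4) | p2   [eliminate ->]
= (~~(~(p2 & p3) | p4) & ~~p4) | p2   [De Morgan]
= ((~(p2 & p3) | p4) & ~~p4) | p2   [double negation]
= ((~p2 | ~p3 | p4) & ~~p4) | p2   [De Morgan]
= ((~p2 | ~p3 | p4) & p4) | p2   [double negation]
= (~p2 & p4) | (~p3 & p4) | (p4 & p4) | p2   [distribute & over |]
= p4 | p2   [simplify]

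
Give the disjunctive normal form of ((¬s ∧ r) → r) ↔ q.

(q ∧ s) ∨ (q ∧ ¬r) ∨ (q ∧ r)

((¬s ∧ r) → r) ↔ q
≡ (((¬s ∧ r) → r) → q) ∧ (q → ((¬s ∧ r) → r))   — eliminate ↔
≡ (¬((¬s ∧ r) → r) ∨ q) ∧ (q → ((¬s ∧ r) → r))   — eliminate →
≡ (¬(¬(¬s ∧ r) ∨ r) ∨ q) ∧ (q → ((¬s ∧ r) → r))   — eliminate →
≡ (¬(¬(¬s ∧ r) ∨ r) ∨ q) ∧ (¬q ∨ ((¬s ∧ r) → r))   — eliminate →
≡ (¬(¬(¬s ∧ r) ∨ r) ∨ q) ∧ (¬q ∨ ¬(¬s ∧ r) ∨ r)   — eliminate →
≡ ((¬¬(¬s ∧ r) ∧ ¬r) ∨ q) ∧ (¬q ∨ ¬(¬s ∧ r) ∨ r)   — De Morgan
≡ ((¬s ∧ r ∧ ¬r) ∨ q) ∧ (¬q ∨ ¬(¬s ∧ r) ∨ r)   — double negation
≡ ((¬s ∧ r ∧ ¬r) ∨ q) ∧ (¬q ∨ ¬¬s ∨ ¬r ∨ r)   — De Morgan
≡ ((¬s ∧ r ∧ ¬r) ∨ q) ∧ (¬q ∨ s ∨ ¬r ∨ r)   — double negation
≡ (¬s ∧ r ∧ ¬r ∧ ¬q) ∨ (¬s ∧ r ∧ ¬r ∧ s) ∨ (¬s ∧ r ∧ ¬r ∧ ¬r) ∨ (¬s ∧ r ∧ ¬r ∧ r) ∨ (q ∧ ¬q) ∨ (q ∧ s) ∨ (q ∧ ¬r) ∨ (q ∧ r)   — distribute ∧ over ∨
≡ (q ∧ s) ∨ (q ∧ ¬r) ∨ (q ∧ r)   — simplify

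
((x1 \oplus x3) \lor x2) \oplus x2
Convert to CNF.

(x1 \lor x3 \lor x2) \land (\lnot x1 \lor \lnot x3 \lor x2) \land \lnot x2

((x1 \oplus x3) \lor x2) \oplus x2
≡ ((x1 \oplus x3) \lor x2 \lor x2) \land \lnot (((x1 \oplus x3) \lor x2) \land x2)   (expand \oplus)
≡ (((x1 \lor x3) \land \lnot (x1 \land x3)) \lor x2 \lor x2) \land \lnot (((x1 \oplus x3) \lor x2) \land x2)   (expand \oplus)
≡ (((x1 \lor x3) \land \lnot (x1 \land x3)) \lor x2 \lor x2) \land \lnot ((((x1 \lor x3) \land \lnot (x1 \land x3)) \lor x2) \land x2)   (expand \oplus)
≡ (((x1 \lor x3) \land (\lnot x1 \lor \lnot x3)) \lor x2 \lor x2) \land \lnot ((((x1 \lor x3) \land \lnot (x1 \land x3)) \lor x2) \land x2)   (De Morgan)
≡ (((x1 \lor x3) \land (\lnot x1 \lor \lnot x3)) \lor x2 \lor x2) \land (\lnot (((x1 \lor x3) \land \lnot (x1 \land x3)) \lor x2) \lor \lnot x2)   (De Morgan)
≡ (((x1 \lor x3) \land (\lnot x1 \lor \lnot x3)) \lor x2 \lor x2) \land ((\lnot ((x1 \lor x3) \land \lnot (x1 \land x3)) \land \lnot x2) \lor \lnot x2)   (De Morgan)
≡ (((x1 \lor x3) \land (\lnot x1 \lor \lnot x3)) \lor x2 \lor x2) \land (((\lnot (x1 \lor x3) \lor \lnot \lnot (x1 \land x3)) \land \lnot x2) \lor \lnot x2)   (De Morgan)
≡ (((x1 \lor x3) \land (\lnot x1 \lor \lnot x3)) \lor x2 \lor x2) \land ((((\lnot x1 \land \lnot x3) \lor \lnot \lnot (x1 \land x3)) \land \lnot x2) \lor \lnot x2)   (De Morgan)
≡ (((x1 \lor x3) \land (\lnot x1 \lor \lnot x3)) \lor x2 \lor x2) \land ((((\lnot x1 \land \lnot x3) \lor (x1 \land x3)) \land \lnot x2) \lor \lnot x2)   (double negation)
≡ (x1 \lor x3 \lor x2 \lor x2) \land (\lnot x1 \lor \lnot x3 \lor x2 \lor x2) \land (\lnot x1 \lor x1 \lor \lnot x2) \land (\lnot x1 \lor x3 \lor \lnot x2) \land (\lnot x3 \lor x1 \lor \lnot x2) \land (\lnot x3 \lor x3 \lor \lnot x2) \land (\lnot x2 \lor \lnot x2)   (distribute \lor over \land)
≡ (x1 \lor x3 \lor x2) \land (\lnot x1 \lor \lnot x3 \lor x2) \land \lnot x2   (simplify)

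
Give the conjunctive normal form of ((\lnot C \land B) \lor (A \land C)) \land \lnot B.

(\lnot C \lor A) \land (B \lor A) \land (B \lor C) \land \lnot B

((\lnot C \land B) \lor (A \land C)) \land \lnot B
⇔ (\lnot C \lor A) \land (\lnot C \lor C) \land (B \lor A) \land (B \lor C) \land \lnot B
⇔ (\lnot C \lor A) \land (B \lor A) \land (B \lor C) \land \lnot B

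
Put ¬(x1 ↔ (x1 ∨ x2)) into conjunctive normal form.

(x1 ∨ x2) ∧ ¬x1

¬(x1 ↔ (x1 ∨ x2))
= ¬((x1 → (x1 ∨ x2)) ∧ ((x1 ∨ x2) → x1))   [eliminate ↔]
= ¬((¬x1 ∨ x1 ∨ x2) ∧ ((x1 ∨ x2) → x1))   [eliminate →]
= ¬((¬x1 ∨ x1 ∨ x2) ∧ (¬(x1 ∨ x2) ∨ x1))   [eliminate →]
= ¬(¬x1 ∨ x1 ∨ x2) ∨ ¬(¬(x1 ∨ x2) ∨ x1)   [De Morgan]
= (¬¬x1 ∧ ¬x1 ∧ ¬x2) ∨ ¬(¬(x1 ∨ x2) ∨ x1)   [De Morgan]
= (x1 ∧ ¬x1 ∧ ¬x2) ∨ ¬(¬(x1 ∨ x2) ∨ x1)   [double negation]
= (x1 ∧ ¬x1 ∧ ¬x2) ∨ (¬¬(x1 ∨ x2) ∧ ¬x1)   [De Morgan]
= (x1 ∧ ¬x1 ∧ ¬x2) ∨ ((x1 ∨ x2) ∧ ¬x1)   [double negation]
= (x1 ∨ x1 ∨ x2) ∧ (x1 ∨ ¬x1) ∧ (¬x1 ∨ x1 ∨ x2) ∧ (¬x1 ∨ ¬x1) ∧ (¬x2 ∨ x1 ∨ x2) ∧ (¬x2 ∨ ¬x1)   [distribute ∨ over ∧]
= (x1 ∨ x2) ∧ ¬x1   [simplify]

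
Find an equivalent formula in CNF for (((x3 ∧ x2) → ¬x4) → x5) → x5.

¬x3 ∨ ¬x2 ∨ ¬x4 ∨ x5

(((x3 ∧ x2) → ¬x4) → x5) → x5
≡ ¬(((x3 ∧ x2) → ¬x4) → x5) ∨ x5   [eliminate →]
≡ ¬(¬((x3 ∧ x2) → ¬x4) ∨ x5) ∨ x5   [eliminate →]
≡ ¬(¬(¬(x3 ∧ x2) ∨ ¬x4) ∨ x5) ∨ x5   [eliminate →]
≡ (¬¬(¬(x3 ∧ x2) ∨ ¬x4) ∧ ¬x5) ∨ x5   [De Morgan]
≡ ((¬(x3 ∧ x2) ∨ ¬x4) ∧ ¬x5) ∨ x5   [double negation]
≡ ((¬x3 ∨ ¬x2 ∨ ¬x4) ∧ ¬x5) ∨ x5   [De Morgan]
≡ (¬x3 ∨ ¬x2 ∨ ¬x4 ∨ x5) ∧ (¬x5 ∨ x5)   [distribute ∨ over ∧]
≡ ¬x3 ∨ ¬x2 ∨ ¬x4 ∨ x5   [simplify]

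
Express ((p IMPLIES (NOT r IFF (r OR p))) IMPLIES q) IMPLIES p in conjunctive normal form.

((p IMPLIES (NOT r IFF (r OR p))) IMPLIES q) IMPLIES p
= NOT ((p IMPLIES (NOT r IFF (r OR p))) IMPLIES q) OR p
= NOT (NOT (p IMPLIES (NOT r IFF (r OR p))) OR q) OR p
= NOT (NOT (NOT p OR (NOT r IFF (r OR p))) OR q) OR p
= NOT (NOT (NOT p OR ((NOT r IMPLIES (r OR p)) AND ((r OR p) IMPLIES NOT r))) OR q) OR p
= NOT (NOT (NOT p OR ((NOT NOT r OR r OR p) AND ((r OR p) IMPLIES NOT r))) OR q) OR p
= NOT (NOT (NOT p OR ((NOT NOT r OR r OR p) AND (NOT (r OR p) OR NOT r))) OR q) OR p
= (NOT NOT (NOT p OR ((NOT NOT r OR r OR p) AND (NOT (r OR p) OR NOT r))) AND NOT q) OR p
= ((NOT p OR ((NOT NOT r OR r OR p) AND (NOT (r OR p) OR NOT r))) AND NOT q) OR p
= ((NOT p OR ((r OR r OR p) AND (NOT (r OR p) OR NOT r))) AND NOT q) OR p
= ((NOT p OR ((r OR r OR p) AND ((NOT r AND NOT p) OR NOT r))) AND NOT q) OR p
= (NOT p OR r OR r OR p OR p) AND (NOT p OR NOT r OR NOT r OR p) AND (NOT p OR NOT p OR NOT r OR p) AND (NOT q OR p)
= NOT q OR p

NOT q OR p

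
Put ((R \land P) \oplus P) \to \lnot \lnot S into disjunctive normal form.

\lnot P \lor (P \land R) \lor S

((R \land P) \oplus P) \to \lnot \lnot S
⇔ \lnot ((R \land P) \oplus P) \lor \lnot \lnot S   [eliminate \to]
⇔ \lnot ((R \land P \land \lnot P) \lor (\lnot (R \land P) \land P)) \lor \lnot \lnot S   [expand \oplus]
⇔ (\lnot (R \land P \land \lnot P) \land \lnot (\lnot (R \land P) \land P)) \lor \lnot \lnot S   [De Morgan]
⇔ ((\lnot R \lor \lnot P \lor \lnot \lnot P) \land \lnot (\lnot (R \land P) \land P)) \lor \lnot \lnot S   [De Morgan]
⇔ ((\lnot R \lor \lnot P \lor P) \land \lnot (\lnot (R \land P) \land P)) \lor \lnot \lnot S   [double negation]
⇔ ((\lnot R \lor \lnot P \lor P) \land (\lnot \lnot (R \land P) \lor \lnot P)) \lor \lnot \lnot S   [De Morgan]
⇔ ((\lnot R \lor \lnot P \lor P) \land ((R \land P) \lor \lnot P)) \lor \lnot \lnot S   [double negation]
⇔ ((\lnot R \lor \lnot P \lor P) \land ((R \land P) \lor \lnot P)) \lor S   [double negation]
⇔ (\lnot R \land R \land P) \lor (\lnot R \land \lnot P) \lor (\lnot P \land R \land P) \lor (\lnot P \land \lnot P) \lor (P \land R \land P) \lor (P \land \lnot P) \lor S   [distribute \land over \lor]
⇔ \lnot P \lor (P \land R) \lor S   [simplify]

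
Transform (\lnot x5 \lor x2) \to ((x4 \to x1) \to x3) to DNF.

(\lnot x5 \lor x2) \to ((x4 \to x1) \to x3)
≡ \lnot (\lnot x5 \lor x2) \lor ((x4 \to x1) \to x3)   [eliminate \to]
≡ \lnot (\lnot x5 \lor x2) \lor \lnot (x4 \to x1) \lor x3   [eliminate \to]
≡ \lnot (\lnot x5 \lor x2) \lor \lnot (\lnot x4 \lor x1) \lor x3   [eliminate \to]
≡ (\lnot \lnot x5 \land \lnot x2) \lor \lnot (\lnot x4 \lor x1) \lor x3   [De Morgan]
≡ (x5 \land \lnot x2) \lor \lnot (\lnot x4 \lor x1) \lor x3   [double negation]
≡ (x5 \land \lnot x2) \lor (\lnot \lnot x4 \land \lnot x1) \lor x3   [De Morgan]
≡ (x5 \land \lnot x2) \lor (x4 \land \lnot x1) \lor x3   [double negation]

(x5 \land \lnot x2) \lor (x4 \land \lnot x1) \lor x3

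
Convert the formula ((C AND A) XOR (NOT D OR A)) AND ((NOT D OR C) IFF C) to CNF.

((C AND A) XOR (NOT D OR A)) AND ((NOT D OR C) IFF C)
≡ ((C AND A) OR NOT D OR A) AND NOT (C AND A AND (NOT D OR A)) AND ((NOT D OR C) IFF C)   (expand XOR)
≡ ((C AND A) OR NOT D OR A) AND NOT (C AND A AND (NOT D OR A)) AND ((NOT D OR C) IMPLIES C) AND (C IMPLIES (NOT D OR C))   (eliminate IFF)
≡ ((C AND A) OR NOT D OR A) AND NOT (C AND A AND (NOT D OR A)) AND (NOT (NOT D OR C) OR C) AND (C IMPLIES (NOT D OR C))   (eliminate IMPLIES)
≡ ((C AND A) OR NOT D OR A) AND NOT (C AND A AND (NOT D OR A)) AND (NOT (NOT D OR C) OR C) AND (NOT C OR NOT D OR C)   (eliminate IMPLIES)
≡ ((C AND A) OR NOT D OR A) AND (NOT C OR NOT A OR NOT (NOT D OR A)) AND (NOT (NOT D OR C) OR C) AND (NOT C OR NOT D OR C)   (De Morgan)
≡ ((C AND A) OR NOT D OR A) AND (NOT C OR NOT A OR (NOT NOT D AND NOT A)) AND (NOT (NOT D OR C) OR C) AND (NOT C OR NOT D OR C)   (De Morgan)
≡ ((C AND A) OR NOT D OR A) AND (NOT C OR NOT A OR (D AND NOT A)) AND (NOT (NOT D OR C) OR C) AND (NOT C OR NOT D OR C)   (double negation)
≡ ((C AND A) OR NOT D OR A) AND (NOT C OR NOT A OR (D AND NOT A)) AND ((NOT NOT D AND NOT C) OR C) AND (NOT C OR NOT D OR C)   (De Morgan)
≡ ((C AND A) OR NOT D OR A) AND (NOT C OR NOT A OR (D AND NOT A)) AND ((D AND NOT C) OR C) AND (NOT C OR NOT D OR C)   (double negation)
≡ (C OR NOT D OR A) AND (A OR NOT D OR A) AND (NOT C OR NOT A OR D) AND (NOT C OR NOT A OR NOT A) AND (D OR C) AND (NOT C OR C) AND (NOT C OR NOT D OR C)   (distribute OR over AND)
≡ (A OR NOT D) AND (NOT C OR NOT A) AND (D OR C)   (simplify)

(A OR NOT D) AND (NOT C OR NOT A) AND (D OR C)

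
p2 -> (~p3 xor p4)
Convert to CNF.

p2 -> (~p3 xor p4)
⇔ ~p2 | (~p3 xor p4)   — eliminate ->
⇔ ~p2 | ((~p3 | p4) & ~(~p3 & p4))   — expand xor
⇔ ~p2 | ((~p3 | p4) & (~~p3 | ~p4))   — De Morgan
⇔ ~p2 | ((~p3 | p4) & (p3 | ~p4))   — double negation
⇔ (~p2 | ~p3 | p4) & (~p2 | p3 | ~p4)   — distribute | over &

(~p2 | ~p3 | p4) & (~p2 | p3 | ~p4)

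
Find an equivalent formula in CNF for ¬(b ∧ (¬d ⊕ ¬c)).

(¬b ∨ d ∨ ¬c) ∧ (¬b ∨ c ∨ ¬d)

¬(b ∧ (¬d ⊕ ¬c))
⇔ ¬(b ∧ (¬d ∨ ¬c) ∧ ¬(¬d ∧ ¬c))   [expand ⊕]
⇔ ¬b ∨ ¬(¬d ∨ ¬c) ∨ ¬¬(¬d ∧ ¬c)   [De Morgan]
⇔ ¬b ∨ (¬¬d ∧ ¬¬c) ∨ ¬¬(¬d ∧ ¬c)   [De Morgan]
⇔ ¬b ∨ (d ∧ ¬¬c) ∨ ¬¬(¬d ∧ ¬c)   [double negation]
⇔ ¬b ∨ (d ∧ c) ∨ ¬¬(¬d ∧ ¬c)   [double negation]
⇔ ¬b ∨ (d ∧ c) ∨ (¬d ∧ ¬c)   [double negation]
⇔ (¬b ∨ d ∨ ¬d) ∧ (¬b ∨ d ∨ ¬c) ∧ (¬b ∨ c ∨ ¬d) ∧ (¬b ∨ c ∨ ¬c)   [distribute ∨ over ∧]
⇔ (¬b ∨ d ∨ ¬c) ∧ (¬b ∨ c ∨ ¬d)   [simplify]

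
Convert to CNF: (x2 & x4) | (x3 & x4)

(x2 | x3) & x4

(x2 & x4) | (x3 & x4)
= (x2 | x3) & (x2 | x4) & (x4 | x3) & (x4 | x4)   [distribute | over &]
= (x2 | x3) & x4   [simplify]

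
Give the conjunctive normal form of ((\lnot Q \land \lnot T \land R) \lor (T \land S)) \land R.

((\lnot Q \land \lnot T \land R) \lor (T \land S)) \land R
≡ (\lnot Q \lor T) \land (\lnot Q \lor S) \land (\lnot T \lor T) \land (\lnot T \lor S) \land (R \lor T) \land (R \lor S) \land R
≡ (\lnot Q \lor T) \land (\lnot Q \lor S) \land (\lnot T \lor S) \land R

(\lnot Q \lor T) \land (\lnot Q \lor S) \land (\lnot T \lor S) \land R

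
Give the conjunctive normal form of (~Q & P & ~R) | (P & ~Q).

~Q & P

(~Q & P & ~R) | (P & ~Q)
= (~Q | P) & (~Q | ~Q) & (P | P) & (P | ~Q) & (~R | P) & (~R | ~Q)   — distribute | over &
= ~Q & P   — simplify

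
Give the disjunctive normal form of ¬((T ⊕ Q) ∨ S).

¬((T ⊕ Q) ∨ S)
≡ ¬((T ∧ ¬Q) ∨ (¬T ∧ Q) ∨ S)   (expand ⊕)
≡ ¬(T ∧ ¬Q) ∧ ¬(¬T ∧ Q) ∧ ¬S   (De Morgan)
≡ (¬T ∨ ¬¬Q) ∧ ¬(¬T ∧ Q) ∧ ¬S   (De Morgan)
≡ (¬T ∨ Q) ∧ ¬(¬T ∧ Q) ∧ ¬S   (double negation)
≡ (¬T ∨ Q) ∧ (¬¬T ∨ ¬Q) ∧ ¬S   (De Morgan)
≡ (¬T ∨ Q) ∧ (T ∨ ¬Q) ∧ ¬S   (double negation)
≡ (¬T ∧ T ∧ ¬S) ∨ (¬T ∧ ¬Q ∧ ¬S) ∨ (Q ∧ T ∧ ¬S) ∨ (Q ∧ ¬Q ∧ ¬S)   (distribute ∧ over ∨)
≡ (¬T ∧ ¬Q ∧ ¬S) ∨ (Q ∧ T ∧ ¬S)   (simplify)

(¬T ∧ ¬Q ∧ ¬S) ∨ (Q ∧ T ∧ ¬S)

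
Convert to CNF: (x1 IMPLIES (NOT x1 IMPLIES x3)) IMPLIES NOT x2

(x1 IMPLIES (NOT x1 IMPLIES x3)) IMPLIES NOT x2
= NOT (x1 IMPLIES (NOT x1 IMPLIES x3)) OR NOT x2   (eliminate IMPLIES)
= NOT (NOT x1 OR (NOT x1 IMPLIES x3)) OR NOT x2   (eliminate IMPLIES)
= NOT (NOT x1 OR NOT NOT x1 OR x3) OR NOT x2   (eliminate IMPLIES)
= (NOT NOT x1 AND NOT NOT NOT x1 AND NOT x3) OR NOT x2   (De Morgan)
= (x1 AND NOT NOT NOT x1 AND NOT x3) OR NOT x2   (double negation)
= (x1 AND NOT x1 AND NOT x3) OR NOT x2   (double negation)
= (x1 OR NOT x2) AND (NOT x1 OR NOT x2) AND (NOT x3 OR NOT x2)   (distribute OR over AND)

(x1 OR NOT x2) AND (NOT x1 OR NOT x2) AND (NOT x3 OR NOT x2)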